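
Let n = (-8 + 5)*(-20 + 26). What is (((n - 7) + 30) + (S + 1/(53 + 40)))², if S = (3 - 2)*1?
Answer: 312481/8649 ≈ 36.129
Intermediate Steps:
S = 1 (S = 1*1 = 1)
n = -18 (n = -3*6 = -18)
(((n - 7) + 30) + (S + 1/(53 + 40)))² = (((-18 - 7) + 30) + (1 + 1/(53 + 40)))² = ((-25 + 30) + (1 + 1/93))² = (5 + (1 + 1/93))² = (5 + 94/93)² = (559/93)² = 312481/8649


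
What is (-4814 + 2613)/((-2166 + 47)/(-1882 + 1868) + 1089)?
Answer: -30814/17365 ≈ -1.7745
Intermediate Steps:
(-4814 + 2613)/((-2166 + 47)/(-1882 + 1868) + 1089) = -2201/(-2119/(-14) + 1089) = -2201/(-2119*(-1/14) + 1089) = -2201/(2119/14 + 1089) = -2201/17365/14 = -2201*14/17365 = -30814/17365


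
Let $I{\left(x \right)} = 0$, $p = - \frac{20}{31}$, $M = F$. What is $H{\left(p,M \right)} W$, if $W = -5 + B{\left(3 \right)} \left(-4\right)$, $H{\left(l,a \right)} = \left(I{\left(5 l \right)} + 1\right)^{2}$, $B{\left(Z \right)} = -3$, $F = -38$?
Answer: $7$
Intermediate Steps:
$M = -38$
$p = - \frac{20}{31}$ ($p = \left(-20\right) \frac{1}{31} = - \frac{20}{31} \approx -0.64516$)
$H{\left(l,a \right)} = 1$ ($H{\left(l,a \right)} = \left(0 + 1\right)^{2} = 1^{2} = 1$)
$W = 7$ ($W = -5 - -12 = -5 + 12 = 7$)
$H{\left(p,M \right)} W = 1 \cdot 7 = 7$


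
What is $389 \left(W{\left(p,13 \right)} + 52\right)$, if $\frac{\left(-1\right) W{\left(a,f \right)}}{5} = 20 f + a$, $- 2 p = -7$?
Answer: $- \frac{984559}{2} \approx -4.9228 \cdot 10^{5}$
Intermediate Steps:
$p = \frac{7}{2}$ ($p = \left(- \frac{1}{2}\right) \left(-7\right) = \frac{7}{2} \approx 3.5$)
$W{\left(a,f \right)} = - 100 f - 5 a$ ($W{\left(a,f \right)} = - 5 \left(20 f + a\right) = - 5 \left(a + 20 f\right) = - 100 f - 5 a$)
$389 \left(W{\left(p,13 \right)} + 52\right) = 389 \left(\left(\left(-100\right) 13 - \frac{35}{2}\right) + 52\right) = 389 \left(\left(-1300 - \frac{35}{2}\right) + 52\right) = 389 \left(- \frac{2635}{2} + 52\right) = 389 \left(- \frac{2531}{2}\right) = - \frac{984559}{2}$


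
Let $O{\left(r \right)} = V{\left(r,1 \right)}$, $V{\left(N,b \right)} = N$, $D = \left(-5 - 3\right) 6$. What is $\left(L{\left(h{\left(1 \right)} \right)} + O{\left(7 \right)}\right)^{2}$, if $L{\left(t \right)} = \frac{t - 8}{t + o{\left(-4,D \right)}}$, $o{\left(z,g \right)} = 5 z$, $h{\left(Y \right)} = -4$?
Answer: $\frac{225}{4} \approx 56.25$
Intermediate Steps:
$D = -48$ ($D = \left(-8\right) 6 = -48$)
$O{\left(r \right)} = r$
$L{\left(t \right)} = \frac{-8 + t}{-20 + t}$ ($L{\left(t \right)} = \frac{t - 8}{t + 5 \left(-4\right)} = \frac{-8 + t}{t - 20} = \frac{-8 + t}{-20 + t}$)
$\left(L{\left(h{\left(1 \right)} \right)} + O{\left(7 \right)}\right)^{2} = \left(\frac{-8 - 4}{-20 - 4} + 7\right)^{2} = \left(\frac{1}{-24} \left(-12\right) + 7\right)^{2} = \left(\left(- \frac{1}{24}\right) \left(-12\right) + 7\right)^{2} = \left(\frac{1}{2} + 7\right)^{2} = \left(\frac{15}{2}\right)^{2} = \frac{225}{4}$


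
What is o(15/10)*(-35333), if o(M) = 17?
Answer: -600661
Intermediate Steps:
o(15/10)*(-35333) = 17*(-35333) = -600661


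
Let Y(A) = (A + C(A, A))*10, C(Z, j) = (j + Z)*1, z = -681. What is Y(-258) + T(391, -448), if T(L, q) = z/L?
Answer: -3027021/391 ≈ -7741.7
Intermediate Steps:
C(Z, j) = Z + j (C(Z, j) = (Z + j)*1 = Z + j)
T(L, q) = -681/L
Y(A) = 30*A (Y(A) = (A + (A + A))*10 = (A + 2*A)*10 = (3*A)*10 = 30*A)
Y(-258) + T(391, -448) = 30*(-258) - 681/391 = -7740 - 681*1/391 = -7740 - 681/391 = -3027021/391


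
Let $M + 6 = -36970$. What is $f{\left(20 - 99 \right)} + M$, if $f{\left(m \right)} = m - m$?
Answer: $-36976$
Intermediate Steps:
$M = -36976$ ($M = -6 - 36970 = -36976$)
$f{\left(m \right)} = 0$
$f{\left(20 - 99 \right)} + M = 0 - 36976 = -36976$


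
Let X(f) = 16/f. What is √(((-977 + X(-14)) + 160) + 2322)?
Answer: 11*√609/7 ≈ 38.780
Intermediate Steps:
√(((-977 + X(-14)) + 160) + 2322) = √(((-977 + 16/(-14)) + 160) + 2322) = √(((-977 + 16*(-1/14)) + 160) + 2322) = √(((-977 - 8/7) + 160) + 2322) = √((-6847/7 + 160) + 2322) = √(-5727/7 + 2322) = √(10527/7) = 11*√609/7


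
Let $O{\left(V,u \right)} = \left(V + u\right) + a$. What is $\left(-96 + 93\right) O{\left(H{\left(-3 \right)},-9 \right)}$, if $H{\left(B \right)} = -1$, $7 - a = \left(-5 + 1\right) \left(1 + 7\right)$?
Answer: $-87$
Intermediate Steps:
$a = 39$ ($a = 7 - \left(-5 + 1\right) \left(1 + 7\right) = 7 - \left(-4\right) 8 = 7 - -32 = 7 + 32 = 39$)
$O{\left(V,u \right)} = 39 + V + u$ ($O{\left(V,u \right)} = \left(V + u\right) + 39 = 39 + V + u$)
$\left(-96 + 93\right) O{\left(H{\left(-3 \right)},-9 \right)} = \left(-96 + 93\right) \left(39 - 1 - 9\right) = \left(-3\right) 29 = -87$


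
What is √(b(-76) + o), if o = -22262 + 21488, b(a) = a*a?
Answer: √5002 ≈ 70.725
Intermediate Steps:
b(a) = a²
o = -774
√(b(-76) + o) = √((-76)² - 774) = √(5776 - 774) = √5002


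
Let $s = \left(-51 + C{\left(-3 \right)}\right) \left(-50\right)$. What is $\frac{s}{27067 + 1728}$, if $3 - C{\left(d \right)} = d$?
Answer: $\frac{450}{5759} \approx 0.078139$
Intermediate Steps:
$C{\left(d \right)} = 3 - d$
$s = 2250$ ($s = \left(-51 + \left(3 - -3\right)\right) \left(-50\right) = \left(-51 + \left(3 + 3\right)\right) \left(-50\right) = \left(-51 + 6\right) \left(-50\right) = \left(-45\right) \left(-50\right) = 2250$)
$\frac{s}{27067 + 1728} = \frac{2250}{27067 + 1728} = \frac{2250}{28795} = 2250 \cdot \frac{1}{28795} = \frac{450}{5759}$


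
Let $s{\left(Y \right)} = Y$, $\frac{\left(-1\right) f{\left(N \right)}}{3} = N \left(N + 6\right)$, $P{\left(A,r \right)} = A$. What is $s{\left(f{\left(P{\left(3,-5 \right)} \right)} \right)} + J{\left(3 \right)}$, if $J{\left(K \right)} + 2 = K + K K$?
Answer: $-71$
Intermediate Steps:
$f{\left(N \right)} = - 3 N \left(6 + N\right)$ ($f{\left(N \right)} = - 3 N \left(N + 6\right) = - 3 N \left(6 + N\right)$)
$J{\left(K \right)} = -2 + K + K^{2}$ ($J{\left(K \right)} = -2 + \left(K + K K\right) = -2 + \left(K + K^{2}\right) = -2 + K + K^{2}$)
$s{\left(f{\left(P{\left(3,-5 \right)} \right)} \right)} + J{\left(3 \right)} = \left(-3\right) 3 \left(6 + 3\right) + \left(-2 + 3 + 3^{2}\right) = \left(-3\right) 3 \cdot 9 + \left(-2 + 3 + 9\right) = -81 + 10 = -71$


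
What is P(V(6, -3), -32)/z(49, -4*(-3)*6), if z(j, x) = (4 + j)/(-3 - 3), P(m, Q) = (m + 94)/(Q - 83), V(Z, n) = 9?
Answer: 618/6095 ≈ 0.10139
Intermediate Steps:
P(m, Q) = (94 + m)/(-83 + Q)
z(j, x) = -⅔ - j/6 (z(j, x) = (4 + j)/(-6) = (4 + j)*(-⅙) = -⅔ - j/6)
P(V(6, -3), -32)/z(49, -4*(-3)*6) = ((94 + 9)/(-83 - 32))/(-⅔ - ⅙*49) = (103/(-115))/(-⅔ - 49/6) = (-1/115*103)/(-53/6) = -103/115*(-6/53) = 618/6095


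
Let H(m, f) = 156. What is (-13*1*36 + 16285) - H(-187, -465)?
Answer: 15661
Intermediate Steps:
(-13*1*36 + 16285) - H(-187, -465) = (-13*1*36 + 16285) - 1*156 = (-13*36 + 16285) - 156 = (-468 + 16285) - 156 = 15817 - 156 = 15661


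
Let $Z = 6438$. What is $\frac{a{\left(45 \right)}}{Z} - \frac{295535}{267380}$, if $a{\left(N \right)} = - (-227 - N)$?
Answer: $- \frac{6310093}{5935836} \approx -1.0631$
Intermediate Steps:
$a{\left(N \right)} = 227 + N$
$\frac{a{\left(45 \right)}}{Z} - \frac{295535}{267380} = \frac{227 + 45}{6438} - \frac{295535}{267380} = 272 \cdot \frac{1}{6438} - \frac{59107}{53476} = \frac{136}{3219} - \frac{59107}{53476} = - \frac{6310093}{5935836}$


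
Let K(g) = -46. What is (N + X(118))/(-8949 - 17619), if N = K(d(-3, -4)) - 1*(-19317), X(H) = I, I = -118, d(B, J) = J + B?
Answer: -19153/26568 ≈ -0.72091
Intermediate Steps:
d(B, J) = B + J
X(H) = -118
N = 19271 (N = -46 - 1*(-19317) = -46 + 19317 = 19271)
(N + X(118))/(-8949 - 17619) = (19271 - 118)/(-8949 - 17619) = 19153/(-26568) = 19153*(-1/26568) = -19153/26568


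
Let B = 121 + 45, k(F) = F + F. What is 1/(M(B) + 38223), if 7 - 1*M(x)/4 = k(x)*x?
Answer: -1/182197 ≈ -5.4886e-6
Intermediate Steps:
k(F) = 2*F
B = 166
M(x) = 28 - 8*x**2 (M(x) = 28 - 4*2*x*x = 28 - 8*x**2)
1/(M(B) + 38223) = 1/((28 - 8*166**2) + 38223) = 1/((28 - 8*27556) + 38223) = 1/((28 - 220448) + 38223) = 1/(-220420 + 38223) = 1/(-182197) = -1/182197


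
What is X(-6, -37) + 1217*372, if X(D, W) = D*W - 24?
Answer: 452922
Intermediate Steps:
X(D, W) = -24 + D*W
X(-6, -37) + 1217*372 = (-24 - 6*(-37)) + 1217*372 = (-24 + 222) + 452724 = 198 + 452724 = 452922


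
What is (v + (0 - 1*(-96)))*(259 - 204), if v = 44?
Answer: 7700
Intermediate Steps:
(v + (0 - 1*(-96)))*(259 - 204) = (44 + (0 - 1*(-96)))*(259 - 204) = (44 + (0 + 96))*55 = (44 + 96)*55 = 140*55 = 7700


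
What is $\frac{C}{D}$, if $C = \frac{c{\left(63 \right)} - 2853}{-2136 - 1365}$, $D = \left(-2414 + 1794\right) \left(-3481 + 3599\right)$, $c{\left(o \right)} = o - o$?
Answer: $- \frac{317}{28459240} \approx -1.1139 \cdot 10^{-5}$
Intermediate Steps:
$c{\left(o \right)} = 0$
$D = -73160$ ($D = \left(-620\right) 118 = -73160$)
$C = \frac{317}{389}$ ($C = \frac{0 - 2853}{-2136 - 1365} = \frac{0 - 2853}{-3501} = \left(-2853\right) \left(- \frac{1}{3501}\right) = \frac{317}{389} \approx 0.81491$)
$\frac{C}{D} = \frac{317}{389 \left(-73160\right)} = \frac{317}{389} \left(- \frac{1}{73160}\right) = - \frac{317}{28459240}$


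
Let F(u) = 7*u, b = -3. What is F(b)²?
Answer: 441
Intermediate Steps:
F(b)² = (7*(-3))² = (-21)² = 441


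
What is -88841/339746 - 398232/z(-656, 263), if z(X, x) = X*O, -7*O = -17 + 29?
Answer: -19745488747/55718344 ≈ -354.38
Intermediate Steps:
O = -12/7 (O = -(-17 + 29)/7 = -⅐*12 = -12/7 ≈ -1.7143)
z(X, x) = -12*X/7 (z(X, x) = X*(-12/7) = -12*X/7)
-88841/339746 - 398232/z(-656, 263) = -88841/339746 - 398232/((-12/7*(-656))) = -88841*1/339746 - 398232/7872/7 = -88841/339746 - 398232*7/7872 = -88841/339746 - 116151/328 = -19745488747/55718344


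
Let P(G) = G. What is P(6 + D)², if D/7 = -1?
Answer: 1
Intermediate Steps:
D = -7 (D = 7*(-1) = -7)
P(6 + D)² = (6 - 7)² = (-1)² = 1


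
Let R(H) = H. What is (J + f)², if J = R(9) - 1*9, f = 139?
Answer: 19321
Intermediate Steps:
J = 0 (J = 9 - 1*9 = 9 - 9 = 0)
(J + f)² = (0 + 139)² = 139² = 19321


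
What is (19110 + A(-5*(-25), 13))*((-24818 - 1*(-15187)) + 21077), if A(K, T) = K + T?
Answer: 220312608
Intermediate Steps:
(19110 + A(-5*(-25), 13))*((-24818 - 1*(-15187)) + 21077) = (19110 + (-5*(-25) + 13))*((-24818 - 1*(-15187)) + 21077) = (19110 + (125 + 13))*((-24818 + 15187) + 21077) = (19110 + 138)*(-9631 + 21077) = 19248*11446 = 220312608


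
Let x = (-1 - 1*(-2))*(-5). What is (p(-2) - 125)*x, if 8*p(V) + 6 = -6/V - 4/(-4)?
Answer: 2505/4 ≈ 626.25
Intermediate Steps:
x = -5 (x = (-1 + 2)*(-5) = 1*(-5) = -5)
p(V) = -5/8 - 3/(4*V) (p(V) = -3/4 + (-6/V - 4/(-4))/8 = -3/4 + (-6/V - 4*(-1/4))/8 = -3/4 + (-6/V + 1)/8 = -3/4 + (1 - 6/V)/8 = -3/4 + (1/8 - 3/(4*V)) = -5/8 - 3/(4*V))
(p(-2) - 125)*x = ((1/8)*(-6 - 5*(-2))/(-2) - 125)*(-5) = ((1/8)*(-1/2)*(-6 + 10) - 125)*(-5) = ((1/8)*(-1/2)*4 - 125)*(-5) = (-1/4 - 125)*(-5) = -501/4*(-5) = 2505/4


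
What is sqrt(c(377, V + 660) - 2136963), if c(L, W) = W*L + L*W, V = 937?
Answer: 5*I*sqrt(37313) ≈ 965.83*I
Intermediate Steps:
c(L, W) = 2*L*W (c(L, W) = L*W + L*W = 2*L*W)
sqrt(c(377, V + 660) - 2136963) = sqrt(2*377*(937 + 660) - 2136963) = sqrt(2*377*1597 - 2136963) = sqrt(1204138 - 2136963) = sqrt(-932825) = 5*I*sqrt(37313)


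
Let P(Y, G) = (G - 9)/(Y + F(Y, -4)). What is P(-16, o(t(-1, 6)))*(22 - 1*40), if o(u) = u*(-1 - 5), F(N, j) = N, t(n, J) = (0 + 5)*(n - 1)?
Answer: 459/16 ≈ 28.688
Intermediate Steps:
t(n, J) = -5 + 5*n (t(n, J) = 5*(-1 + n) = -5 + 5*n)
o(u) = -6*u (o(u) = u*(-6) = -6*u)
P(Y, G) = (-9 + G)/(2*Y) (P(Y, G) = (G - 9)/(Y + Y) = (-9 + G)/((2*Y)) = (-9 + G)*(1/(2*Y)) = (-9 + G)/(2*Y))
P(-16, o(t(-1, 6)))*(22 - 1*40) = ((1/2)*(-9 - 6*(-5 + 5*(-1)))/(-16))*(22 - 1*40) = ((1/2)*(-1/16)*(-9 - 6*(-5 - 5)))*(22 - 40) = ((1/2)*(-1/16)*(-9 - 6*(-10)))*(-18) = ((1/2)*(-1/16)*(-9 + 60))*(-18) = ((1/2)*(-1/16)*51)*(-18) = -51/32*(-18) = 459/16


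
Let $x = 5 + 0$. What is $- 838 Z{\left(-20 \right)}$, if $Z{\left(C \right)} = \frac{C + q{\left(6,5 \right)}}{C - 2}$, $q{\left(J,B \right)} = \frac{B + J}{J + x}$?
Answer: $- \frac{7961}{11} \approx -723.73$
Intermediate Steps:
$x = 5$
$q{\left(J,B \right)} = \frac{B + J}{5 + J}$ ($q{\left(J,B \right)} = \frac{B + J}{J + 5} = \frac{B + J}{5 + J}$)
$Z{\left(C \right)} = \frac{1 + C}{-2 + C}$ ($Z{\left(C \right)} = \frac{C + \frac{5 + 6}{5 + 6}}{C - 2} = \frac{C + \frac{1}{11} \cdot 11}{-2 + C} = \frac{C + 1}{-2 + C} = \frac{1 + C}{-2 + C}$)
$- 838 Z{\left(-20 \right)} = - 838 \frac{1 - 20}{-2 - 20} = - 838 \frac{1}{-22} \left(-19\right) = - 838 \left(\left(- \frac{1}{22}\right) \left(-19\right)\right) = \left(-838\right) \frac{19}{22} = - \frac{7961}{11}$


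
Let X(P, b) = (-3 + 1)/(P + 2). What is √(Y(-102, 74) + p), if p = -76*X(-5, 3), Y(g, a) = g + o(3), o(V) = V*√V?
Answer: √(-1374 + 27*√3)/3 ≈ 12.144*I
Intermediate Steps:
o(V) = V^(3/2)
X(P, b) = -2/(2 + P)
Y(g, a) = g + 3*√3 (Y(g, a) = g + 3^(3/2) = g + 3*√3)
p = -152/3 (p = -(-152)/(2 - 5) = -(-152)/(-3) = -(-152)*(-1)/3 = -76*⅔ = -152/3 ≈ -50.667)
√(Y(-102, 74) + p) = √((-102 + 3*√3) - 152/3) = √(-458/3 + 3*√3)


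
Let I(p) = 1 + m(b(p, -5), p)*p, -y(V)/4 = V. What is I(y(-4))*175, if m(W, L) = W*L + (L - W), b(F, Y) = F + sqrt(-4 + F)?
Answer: 716975 + 84000*sqrt(3) ≈ 8.6247e+5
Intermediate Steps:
y(V) = -4*V
m(W, L) = L - W + L*W (m(W, L) = L*W + (L - W) = L - W + L*W)
I(p) = 1 + p*(-sqrt(-4 + p) + p*(p + sqrt(-4 + p))) (I(p) = 1 + (p - (p + sqrt(-4 + p)) + p*(p + sqrt(-4 + p)))*p = 1 + (p + (-p - sqrt(-4 + p)) + p*(p + sqrt(-4 + p)))*p = 1 + (-sqrt(-4 + p) + p*(p + sqrt(-4 + p)))*p = 1 + p*(-sqrt(-4 + p) + p*(p + sqrt(-4 + p))))
I(y(-4))*175 = (1 + (-4*(-4))*(-sqrt(-4 - 4*(-4)) + (-4*(-4))*(-4*(-4) + sqrt(-4 - 4*(-4)))))*175 = (1 + 16*(-sqrt(-4 + 16) + 16*(16 + sqrt(-4 + 16))))*175 = (1 + 16*(-sqrt(12) + 16*(16 + sqrt(12))))*175 = (1 + 16*(-2*sqrt(3) + 16*(16 + 2*sqrt(3))))*175 = (1 + 16*(-2*sqrt(3) + (256 + 32*sqrt(3))))*175 = (1 + 16*(256 + 30*sqrt(3)))*175 = (1 + (4096 + 480*sqrt(3)))*175 = (4097 + 480*sqrt(3))*175 = 716975 + 84000*sqrt(3)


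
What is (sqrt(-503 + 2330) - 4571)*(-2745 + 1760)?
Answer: 4502435 - 2955*sqrt(203) ≈ 4.4603e+6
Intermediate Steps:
(sqrt(-503 + 2330) - 4571)*(-2745 + 1760) = (sqrt(1827) - 4571)*(-985) = (3*sqrt(203) - 4571)*(-985) = (-4571 + 3*sqrt(203))*(-985) = 4502435 - 2955*sqrt(203)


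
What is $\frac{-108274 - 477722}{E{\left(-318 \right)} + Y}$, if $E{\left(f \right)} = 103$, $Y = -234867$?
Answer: $\frac{146499}{58691} \approx 2.4961$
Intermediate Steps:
$\frac{-108274 - 477722}{E{\left(-318 \right)} + Y} = \frac{-108274 - 477722}{103 - 234867} = - \frac{585996}{-234764} = \left(-585996\right) \left(- \frac{1}{234764}\right) = \frac{146499}{58691}$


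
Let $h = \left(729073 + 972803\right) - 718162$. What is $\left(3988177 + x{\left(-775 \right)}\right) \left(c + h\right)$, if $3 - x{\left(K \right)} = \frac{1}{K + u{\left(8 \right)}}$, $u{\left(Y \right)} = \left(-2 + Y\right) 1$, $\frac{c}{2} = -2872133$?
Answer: $- \frac{14600186538512392}{769} \approx -1.8986 \cdot 10^{13}$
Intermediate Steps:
$c = -5744266$ ($c = 2 \left(-2872133\right) = -5744266$)
$u{\left(Y \right)} = -2 + Y$
$h = 983714$ ($h = 1701876 - 718162 = 983714$)
$x{\left(K \right)} = 3 - \frac{1}{6 + K}$ ($x{\left(K \right)} = 3 - \frac{1}{K + \left(-2 + 8\right)} = 3 - \frac{1}{K + 6} = 3 - \frac{1}{6 + K}$)
$\left(3988177 + x{\left(-775 \right)}\right) \left(c + h\right) = \left(3988177 + \frac{17 + 3 \left(-775\right)}{6 - 775}\right) \left(-5744266 + 983714\right) = \left(3988177 + \frac{17 - 2325}{-769}\right) \left(-4760552\right) = \left(3988177 - - \frac{2308}{769}\right) \left(-4760552\right) = \left(3988177 + \frac{2308}{769}\right) \left(-4760552\right) = \frac{3066910421}{769} \left(-4760552\right) = - \frac{14600186538512392}{769}$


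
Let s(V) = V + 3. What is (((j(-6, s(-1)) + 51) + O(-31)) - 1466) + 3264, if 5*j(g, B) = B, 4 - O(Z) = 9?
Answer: 9222/5 ≈ 1844.4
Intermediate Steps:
O(Z) = -5 (O(Z) = 4 - 1*9 = 4 - 9 = -5)
s(V) = 3 + V
j(g, B) = B/5
(((j(-6, s(-1)) + 51) + O(-31)) - 1466) + 3264 = ((((3 - 1)/5 + 51) - 5) - 1466) + 3264 = ((((⅕)*2 + 51) - 5) - 1466) + 3264 = (((⅖ + 51) - 5) - 1466) + 3264 = ((257/5 - 5) - 1466) + 3264 = (232/5 - 1466) + 3264 = -7098/5 + 3264 = 9222/5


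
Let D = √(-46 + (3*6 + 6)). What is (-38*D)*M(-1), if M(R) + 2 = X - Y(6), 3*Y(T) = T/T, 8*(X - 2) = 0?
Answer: 38*I*√22/3 ≈ 59.412*I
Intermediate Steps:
X = 2 (X = 2 + (⅛)*0 = 2 + 0 = 2)
Y(T) = ⅓ (Y(T) = (T/T)/3 = (⅓)*1 = ⅓)
M(R) = -⅓ (M(R) = -2 + (2 - 1*⅓) = -2 + (2 - ⅓) = -2 + 5/3 = -⅓)
D = I*√22 (D = √(-46 + (18 + 6)) = √(-46 + 24) = √(-22) = I*√22 ≈ 4.6904*I)
(-38*D)*M(-1) = -38*I*√22*(-⅓) = 38*I*√22/3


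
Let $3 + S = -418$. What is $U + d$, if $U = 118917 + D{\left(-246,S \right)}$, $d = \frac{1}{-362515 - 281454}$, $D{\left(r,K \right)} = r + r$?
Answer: $\frac{76262028824}{643969} \approx 1.1843 \cdot 10^{5}$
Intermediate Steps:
$S = -421$ ($S = -3 - 418 = -421$)
$D{\left(r,K \right)} = 2 r$
$d = - \frac{1}{643969}$ ($d = \frac{1}{-643969} = - \frac{1}{643969} \approx -1.5529 \cdot 10^{-6}$)
$U = 118425$ ($U = 118917 + 2 \left(-246\right) = 118917 - 492 = 118425$)
$U + d = 118425 - \frac{1}{643969} = \frac{76262028824}{643969}$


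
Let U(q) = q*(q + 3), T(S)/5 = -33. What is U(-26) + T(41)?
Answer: 433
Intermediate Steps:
T(S) = -165 (T(S) = 5*(-33) = -165)
U(q) = q*(3 + q)
U(-26) + T(41) = -26*(3 - 26) - 165 = -26*(-23) - 165 = 598 - 165 = 433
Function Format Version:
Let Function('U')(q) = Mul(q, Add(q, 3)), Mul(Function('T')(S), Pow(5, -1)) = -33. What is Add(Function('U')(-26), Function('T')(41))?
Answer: 433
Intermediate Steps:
Function('T')(S) = -165 (Function('T')(S) = Mul(5, -33) = -165)
Function('U')(q) = Mul(q, Add(3, q))
Add(Function('U')(-26), Function('T')(41)) = Add(Mul(-26, Add(3, -26)), -165) = Add(Mul(-26, -23), -165) = Add(598, -165) = 433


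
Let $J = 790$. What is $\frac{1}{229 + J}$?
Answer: $\frac{1}{1019} \approx 0.00098135$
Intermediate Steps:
$\frac{1}{229 + J} = \frac{1}{229 + 790} = \frac{1}{1019}$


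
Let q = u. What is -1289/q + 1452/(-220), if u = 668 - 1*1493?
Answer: -4156/825 ≈ -5.0376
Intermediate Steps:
u = -825 (u = 668 - 1493 = -825)
q = -825
-1289/q + 1452/(-220) = -1289/(-825) + 1452/(-220) = -1289*(-1/825) + 1452*(-1/220) = 1289/825 - 33/5 = -4156/825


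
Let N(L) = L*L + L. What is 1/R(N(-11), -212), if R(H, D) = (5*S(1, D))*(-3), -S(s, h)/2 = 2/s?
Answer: 1/60 ≈ 0.016667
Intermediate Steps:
S(s, h) = -4/s
N(L) = L + L² (N(L) = L² + L = L + L²)
R(H, D) = 60 (R(H, D) = (5*(-4/1))*(-3) = (5*(-4*1))*(-3) = (5*(-4))*(-3) = -20*(-3) = 60)
1/R(N(-11), -212) = 1/60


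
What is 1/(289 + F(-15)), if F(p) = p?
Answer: 1/274 ≈ 0.0036496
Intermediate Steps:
1/(289 + F(-15)) = 1/(289 - 15) = 1/274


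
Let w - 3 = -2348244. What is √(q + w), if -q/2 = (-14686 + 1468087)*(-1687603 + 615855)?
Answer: √3115356881655 ≈ 1.7650e+6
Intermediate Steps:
q = 3115359229896 (q = -2*(-14686 + 1468087)*(-1687603 + 615855) = -2906802*(-1071748) = -2*(-1557679614948) = 3115359229896)
w = -2348241 (w = 3 - 2348244 = -2348241)
√(q + w) = √(3115359229896 - 2348241) = √3115356881655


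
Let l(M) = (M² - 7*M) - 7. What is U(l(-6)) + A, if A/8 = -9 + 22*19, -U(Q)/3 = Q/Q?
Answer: 3269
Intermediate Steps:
l(M) = -7 + M² - 7*M
U(Q) = -3 (U(Q) = -3*Q/Q = -3*1 = -3)
A = 3272 (A = 8*(-9 + 22*19) = 8*(-9 + 418) = 8*409 = 3272)
U(l(-6)) + A = -3 + 3272 = 3269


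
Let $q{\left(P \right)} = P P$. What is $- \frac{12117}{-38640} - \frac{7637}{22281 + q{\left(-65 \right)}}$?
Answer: $\frac{620941}{24385520} \approx 0.025464$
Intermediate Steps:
$q{\left(P \right)} = P^{2}$
$- \frac{12117}{-38640} - \frac{7637}{22281 + q{\left(-65 \right)}} = - \frac{12117}{-38640} - \frac{7637}{22281 + \left(-65\right)^{2}} = \left(-12117\right) \left(- \frac{1}{38640}\right) - \frac{7637}{22281 + 4225} = \frac{577}{1840} - \frac{7637}{26506} = \frac{620941}{24385520}$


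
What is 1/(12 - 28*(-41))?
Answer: 1/1160 ≈ 0.00086207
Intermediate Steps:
1/(12 - 28*(-41)) = 1/(12 + 1148) = 1/1160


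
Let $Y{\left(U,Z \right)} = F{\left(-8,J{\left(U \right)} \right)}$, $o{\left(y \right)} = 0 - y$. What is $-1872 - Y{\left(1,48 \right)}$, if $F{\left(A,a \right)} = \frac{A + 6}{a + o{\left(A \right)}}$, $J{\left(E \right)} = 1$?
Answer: $- \frac{16846}{9} \approx -1871.8$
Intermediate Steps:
$o{\left(y \right)} = - y$
$F{\left(A,a \right)} = \frac{6 + A}{a - A}$ ($F{\left(A,a \right)} = \frac{A + 6}{a - A} = \frac{6 + A}{a - A}$)
$Y{\left(U,Z \right)} = - \frac{2}{9}$ ($Y{\left(U,Z \right)} = \frac{6 - 8}{1 - -8} = \frac{1}{1 + 8} \left(-2\right) = \frac{1}{9} \left(-2\right) = - \frac{2}{9}$)
$-1872 - Y{\left(1,48 \right)} = -1872 - - \frac{2}{9} = -1872 + \frac{2}{9} = - \frac{16846}{9}$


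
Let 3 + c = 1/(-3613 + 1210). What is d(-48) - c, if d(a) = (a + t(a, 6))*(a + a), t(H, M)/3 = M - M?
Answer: 11080234/2403 ≈ 4611.0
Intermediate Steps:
t(H, M) = 0 (t(H, M) = 3*(M - M) = 3*0 = 0)
d(a) = 2*a² (d(a) = (a + 0)*(a + a) = a*(2*a) = 2*a²)
c = -7210/2403 (c = -3 + 1/(-3613 + 1210) = -3 + 1/(-2403) = -3 - 1/2403 = -7210/2403 ≈ -3.0004)
d(-48) - c = 2*(-48)² - 1*(-7210/2403) = 2*2304 + 7210/2403 = 4608 + 7210/2403 = 11080234/2403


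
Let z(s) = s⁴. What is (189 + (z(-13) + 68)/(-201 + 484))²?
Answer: 6743037456/80089 ≈ 84194.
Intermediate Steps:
(189 + (z(-13) + 68)/(-201 + 484))² = (189 + ((-13)⁴ + 68)/(-201 + 484))² = (189 + (28561 + 68)/283)² = (189 + 28629*(1/283))² = (189 + 28629/283)² = (82116/283)² = 6743037456/80089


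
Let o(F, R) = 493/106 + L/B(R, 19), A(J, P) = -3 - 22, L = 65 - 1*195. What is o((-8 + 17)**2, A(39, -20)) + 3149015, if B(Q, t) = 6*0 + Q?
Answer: 1668983171/530 ≈ 3.1490e+6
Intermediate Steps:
L = -130 (L = 65 - 195 = -130)
A(J, P) = -25
B(Q, t) = Q (B(Q, t) = 0 + Q = Q)
o(F, R) = 493/106 - 130/R
o((-8 + 17)**2, A(39, -20)) + 3149015 = (493/106 - 130/(-25)) + 3149015 = (493/106 - 130*(-1/25)) + 3149015 = (493/106 + 26/5) + 3149015 = 5221/530 + 3149015 = 1668983171/530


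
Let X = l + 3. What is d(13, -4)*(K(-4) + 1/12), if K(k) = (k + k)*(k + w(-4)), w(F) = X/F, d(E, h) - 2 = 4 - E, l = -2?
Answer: -2863/12 ≈ -238.58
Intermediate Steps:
X = 1 (X = -2 + 3 = 1)
d(E, h) = 6 - E (d(E, h) = 2 + (4 - E) = 6 - E)
w(F) = 1/F
K(k) = 2*k*(-¼ + k) (K(k) = (k + k)*(k + 1/(-4)) = (2*k)*(k - ¼) = (2*k)*(-¼ + k) = 2*k*(-¼ + k))
d(13, -4)*(K(-4) + 1/12) = (6 - 1*13)*((½)*(-4)*(-1 + 4*(-4)) + 1/12) = (6 - 13)*((½)*(-4)*(-1 - 16) + 1/12) = -7*((½)*(-4)*(-17) + 1/12) = -7*(34 + 1/12) = -7*409/12 = -2863/12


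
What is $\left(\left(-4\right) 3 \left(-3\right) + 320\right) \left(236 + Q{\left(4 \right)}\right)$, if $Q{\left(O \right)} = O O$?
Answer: $89712$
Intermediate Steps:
$Q{\left(O \right)} = O^{2}$
$\left(\left(-4\right) 3 \left(-3\right) + 320\right) \left(236 + Q{\left(4 \right)}\right) = \left(\left(-4\right) 3 \left(-3\right) + 320\right) \left(236 + 4^{2}\right) = \left(\left(-12\right) \left(-3\right) + 320\right) \left(236 + 16\right) = \left(36 + 320\right) 252 = 356 \cdot 252 = 89712$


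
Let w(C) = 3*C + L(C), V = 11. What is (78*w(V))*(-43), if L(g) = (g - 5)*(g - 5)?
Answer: -231426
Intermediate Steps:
L(g) = (-5 + g)² (L(g) = (-5 + g)*(-5 + g) = (-5 + g)²)
w(C) = (-5 + C)² + 3*C (w(C) = 3*C + (-5 + C)² = (-5 + C)² + 3*C)
(78*w(V))*(-43) = (78*((-5 + 11)² + 3*11))*(-43) = (78*(6² + 33))*(-43) = (78*(36 + 33))*(-43) = (78*69)*(-43) = 5382*(-43) = -231426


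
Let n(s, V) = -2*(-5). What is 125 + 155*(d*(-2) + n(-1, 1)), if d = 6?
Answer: -185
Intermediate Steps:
n(s, V) = 10
125 + 155*(d*(-2) + n(-1, 1)) = 125 + 155*(6*(-2) + 10) = 125 + 155*(-12 + 10) = 125 + 155*(-2) = 125 - 310 = -185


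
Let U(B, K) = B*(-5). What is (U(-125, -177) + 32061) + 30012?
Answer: 62698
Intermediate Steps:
U(B, K) = -5*B
(U(-125, -177) + 32061) + 30012 = (-5*(-125) + 32061) + 30012 = (625 + 32061) + 30012 = 32686 + 30012 = 62698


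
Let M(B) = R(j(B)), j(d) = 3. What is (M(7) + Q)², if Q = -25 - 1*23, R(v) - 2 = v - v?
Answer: 2116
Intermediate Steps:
R(v) = 2 (R(v) = 2 + (v - v) = 2 + 0 = 2)
M(B) = 2
Q = -48 (Q = -25 - 23 = -48)
(M(7) + Q)² = (2 - 48)² = (-46)² = 2116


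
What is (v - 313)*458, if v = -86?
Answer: -182742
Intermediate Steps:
(v - 313)*458 = (-86 - 313)*458 = -399*458 = -182742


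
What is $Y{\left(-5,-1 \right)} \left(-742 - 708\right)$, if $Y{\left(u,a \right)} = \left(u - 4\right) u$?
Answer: $-65250$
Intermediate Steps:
$Y{\left(u,a \right)} = u \left(-4 + u\right)$ ($Y{\left(u,a \right)} = \left(-4 + u\right) u = u \left(-4 + u\right)$)
$Y{\left(-5,-1 \right)} \left(-742 - 708\right) = - 5 \left(-4 - 5\right) \left(-742 - 708\right) = \left(-5\right) \left(-9\right) \left(-1450\right) = 45 \left(-1450\right) = -65250$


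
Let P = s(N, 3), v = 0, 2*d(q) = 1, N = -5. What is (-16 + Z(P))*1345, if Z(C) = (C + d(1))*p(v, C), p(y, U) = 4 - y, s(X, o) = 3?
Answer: -2690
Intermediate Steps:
d(q) = ½ (d(q) = (½)*1 = ½)
P = 3
Z(C) = 2 + 4*C (Z(C) = (C + ½)*(4 - 1*0) = (½ + C)*(4 + 0) = (½ + C)*4 = 2 + 4*C)
(-16 + Z(P))*1345 = (-16 + (2 + 4*3))*1345 = (-16 + (2 + 12))*1345 = (-16 + 14)*1345 = -2*1345 = -2690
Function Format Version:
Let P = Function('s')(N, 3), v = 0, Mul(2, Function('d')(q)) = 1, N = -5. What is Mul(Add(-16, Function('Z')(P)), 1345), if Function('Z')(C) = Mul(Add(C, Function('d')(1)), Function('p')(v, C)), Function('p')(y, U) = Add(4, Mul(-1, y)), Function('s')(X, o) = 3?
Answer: -2690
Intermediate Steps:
Function('d')(q) = Rational(1, 2) (Function('d')(q) = Mul(Rational(1, 2), 1) = Rational(1, 2))
P = 3
Function('Z')(C) = Add(2, Mul(4, C)) (Function('Z')(C) = Mul(Add(C, Rational(1, 2)), Add(4, Mul(-1, 0))) = Mul(Add(Rational(1, 2), C), Add(4, 0)) = Mul(Add(Rational(1, 2), C), 4) = Add(2, Mul(4, C)))
Mul(Add(-16, Function('Z')(P)), 1345) = Mul(Add(-16, Add(2, Mul(4, 3))), 1345) = Mul(Add(-16, Add(2, 12)), 1345) = Mul(Add(-16, 14), 1345) = Mul(-2, 1345) = -2690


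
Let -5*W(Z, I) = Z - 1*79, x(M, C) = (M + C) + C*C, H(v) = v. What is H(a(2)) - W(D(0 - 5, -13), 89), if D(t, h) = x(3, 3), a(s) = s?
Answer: -54/5 ≈ -10.800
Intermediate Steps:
x(M, C) = C + M + C**2 (x(M, C) = (C + M) + C**2 = C + M + C**2)
D(t, h) = 15 (D(t, h) = 3 + 3 + 3**2 = 3 + 3 + 9 = 15)
W(Z, I) = 79/5 - Z/5 (W(Z, I) = -(Z - 1*79)/5 = -(Z - 79)/5 = -(-79 + Z)/5 = 79/5 - Z/5)
H(a(2)) - W(D(0 - 5, -13), 89) = 2 - (79/5 - 1/5*15) = 2 - (79/5 - 3) = 2 - 1*64/5 = 2 - 64/5 = -54/5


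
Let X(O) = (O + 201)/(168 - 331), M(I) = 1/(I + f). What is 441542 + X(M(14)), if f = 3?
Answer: 1223509464/2771 ≈ 4.4154e+5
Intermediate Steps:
M(I) = 1/(3 + I) (M(I) = 1/(I + 3) = 1/(3 + I))
X(O) = -201/163 - O/163 (X(O) = (201 + O)/(-163) = (201 + O)*(-1/163) = -201/163 - O/163)
441542 + X(M(14)) = 441542 + (-201/163 - 1/(163*(3 + 14))) = 441542 + (-201/163 - 1/163/17) = 441542 + (-201/163 - 1/163*1/17) = 441542 + (-201/163 - 1/2771) = 441542 - 3418/2771 = 1223509464/2771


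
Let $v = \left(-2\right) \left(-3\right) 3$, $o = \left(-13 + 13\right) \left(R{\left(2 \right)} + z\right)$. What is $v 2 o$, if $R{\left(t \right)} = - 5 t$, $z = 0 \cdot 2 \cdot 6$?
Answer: $0$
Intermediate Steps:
$z = 0$ ($z = 0 \cdot 6 = 0$)
$o = 0$ ($o = \left(-13 + 13\right) \left(\left(-5\right) 2 + 0\right) = 0 \left(-10 + 0\right) = 0 \left(-10\right) = 0$)
$v = 18$ ($v = 6 \cdot 3 = 18$)
$v 2 o = 18 \cdot 2 \cdot 0 = 36 \cdot 0 = 0$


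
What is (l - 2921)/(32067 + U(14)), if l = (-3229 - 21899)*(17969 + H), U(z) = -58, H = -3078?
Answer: -374183969/32009 ≈ -11690.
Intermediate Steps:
l = -374181048 (l = (-3229 - 21899)*(17969 - 3078) = -25128*14891 = -374181048)
(l - 2921)/(32067 + U(14)) = (-374181048 - 2921)/(32067 - 58) = -374183969/32009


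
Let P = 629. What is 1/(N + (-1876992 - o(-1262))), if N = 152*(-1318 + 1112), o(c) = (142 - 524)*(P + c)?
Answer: -1/2150110 ≈ -4.6509e-7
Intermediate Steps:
o(c) = -240278 - 382*c (o(c) = (142 - 524)*(629 + c) = -382*(629 + c) = -240278 - 382*c)
N = -31312 (N = 152*(-206) = -31312)
1/(N + (-1876992 - o(-1262))) = 1/(-31312 + (-1876992 - (-240278 - 382*(-1262)))) = 1/(-31312 + (-1876992 - (-240278 + 482084))) = 1/(-31312 + (-1876992 - 1*241806)) = 1/(-31312 + (-1876992 - 241806)) = 1/(-31312 - 2118798) = 1/(-2150110) = -1/2150110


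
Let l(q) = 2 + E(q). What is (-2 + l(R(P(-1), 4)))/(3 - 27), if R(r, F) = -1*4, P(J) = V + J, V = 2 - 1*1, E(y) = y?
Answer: 1/6 ≈ 0.16667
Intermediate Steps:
V = 1 (V = 2 - 1 = 1)
P(J) = 1 + J
R(r, F) = -4
l(q) = 2 + q
(-2 + l(R(P(-1), 4)))/(3 - 27) = (-2 + (2 - 4))/(3 - 27) = (-2 - 2)/(-24) = -1/24*(-4) = 1/6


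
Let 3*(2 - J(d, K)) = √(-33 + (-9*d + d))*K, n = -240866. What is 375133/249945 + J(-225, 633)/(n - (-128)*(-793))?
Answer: 12843378532/8557366965 + 211*√1767/342370 ≈ 1.5268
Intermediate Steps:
J(d, K) = 2 - K*√(-33 - 8*d)/3 (J(d, K) = 2 - √(-33 + (-9*d + d))*K/3 = 2 - √(-33 - 8*d)*K/3 = 2 - K*√(-33 - 8*d)/3)
375133/249945 + J(-225, 633)/(n - (-128)*(-793)) = 375133/249945 + (2 - ⅓*633*√(-33 - 8*(-225)))/(-240866 - (-128)*(-793)) = 375133*(1/249945) + (2 - ⅓*633*√(-33 + 1800))/(-240866 - 1*101504) = 375133/249945 + (2 - ⅓*633*√1767)/(-240866 - 101504) = 375133/249945 + (2 - 211*√1767)/(-342370) = 375133/249945 + (2 - 211*√1767)*(-1/342370) = 375133/249945 + (-1/171185 + 211*√1767/342370) = 12843378532/8557366965 + 211*√1767/342370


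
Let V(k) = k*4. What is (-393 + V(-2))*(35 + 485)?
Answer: -208520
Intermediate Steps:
V(k) = 4*k
(-393 + V(-2))*(35 + 485) = (-393 + 4*(-2))*(35 + 485) = (-393 - 8)*520 = -401*520 = -208520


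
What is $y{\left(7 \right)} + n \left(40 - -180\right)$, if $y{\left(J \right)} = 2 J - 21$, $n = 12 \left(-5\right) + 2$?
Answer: $-12767$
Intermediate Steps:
$n = -58$ ($n = -60 + 2 = -58$)
$y{\left(J \right)} = -21 + 2 J$
$y{\left(7 \right)} + n \left(40 - -180\right) = \left(-21 + 2 \cdot 7\right) - 58 \left(40 - -180\right) = \left(-21 + 14\right) - 58 \left(40 + 180\right) = -7 - 12760 = -12767$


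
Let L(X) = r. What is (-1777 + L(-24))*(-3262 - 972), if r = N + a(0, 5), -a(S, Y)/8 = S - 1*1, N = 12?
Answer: 7439138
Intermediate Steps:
a(S, Y) = 8 - 8*S (a(S, Y) = -8*(S - 1*1) = -8*(S - 1) = -8*(-1 + S) = 8 - 8*S)
r = 20 (r = 12 + (8 - 8*0) = 12 + (8 + 0) = 12 + 8 = 20)
L(X) = 20
(-1777 + L(-24))*(-3262 - 972) = (-1777 + 20)*(-3262 - 972) = -1757*(-4234) = 7439138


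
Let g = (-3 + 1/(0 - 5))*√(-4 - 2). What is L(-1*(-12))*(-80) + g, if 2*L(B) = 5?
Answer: -200 - 16*I*√6/5 ≈ -200.0 - 7.8384*I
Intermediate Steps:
L(B) = 5/2 (L(B) = (½)*5 = 5/2)
g = -16*I*√6/5 (g = (-3 + 1/(-5))*√(-6) = (-3 - ⅕)*(I*√6) = -16*I*√6/5 ≈ -7.8384*I)
L(-1*(-12))*(-80) + g = (5/2)*(-80) - 16*I*√6/5 = -200 - 16*I*√6/5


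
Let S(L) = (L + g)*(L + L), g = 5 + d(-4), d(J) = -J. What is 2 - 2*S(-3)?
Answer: 74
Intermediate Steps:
g = 9 (g = 5 - 1*(-4) = 5 + 4 = 9)
S(L) = 2*L*(9 + L) (S(L) = (L + 9)*(L + L) = (9 + L)*(2*L) = 2*L*(9 + L))
2 - 2*S(-3) = 2 - 4*(-3)*(9 - 3) = 2 - 4*(-3)*6 = 2 - 2*(-36) = 2 + 72 = 74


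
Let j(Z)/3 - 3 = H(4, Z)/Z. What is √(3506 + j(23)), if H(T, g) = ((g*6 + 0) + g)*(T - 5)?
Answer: √3494 ≈ 59.110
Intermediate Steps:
H(T, g) = 7*g*(-5 + T) (H(T, g) = ((6*g + 0) + g)*(-5 + T) = (6*g + g)*(-5 + T) = (7*g)*(-5 + T) = 7*g*(-5 + T))
j(Z) = -12 (j(Z) = 9 + 3*((7*Z*(-5 + 4))/Z) = 9 + 3*((7*Z*(-1))/Z) = 9 + 3*((-7*Z)/Z) = 9 + 3*(-7) = 9 - 21 = -12)
√(3506 + j(23)) = √(3506 - 12) = √3494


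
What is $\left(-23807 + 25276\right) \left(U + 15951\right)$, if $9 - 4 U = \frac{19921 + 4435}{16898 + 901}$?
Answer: $\frac{1668465566339}{71196} \approx 2.3435 \cdot 10^{7}$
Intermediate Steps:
$U = \frac{135835}{71196}$ ($U = \frac{9}{4} - \frac{\left(19921 + 4435\right) \frac{1}{16898 + 901}}{4} = \frac{9}{4} - \frac{24356 \cdot \frac{1}{17799}}{4} = \frac{9}{4} - \frac{6089}{17799} = \frac{135835}{71196} \approx 1.9079$)
$\left(-23807 + 25276\right) \left(U + 15951\right) = \left(-23807 + 25276\right) \left(\frac{135835}{71196} + 15951\right) = 1469 \cdot \frac{1135783231}{71196} = \frac{1668465566339}{71196}$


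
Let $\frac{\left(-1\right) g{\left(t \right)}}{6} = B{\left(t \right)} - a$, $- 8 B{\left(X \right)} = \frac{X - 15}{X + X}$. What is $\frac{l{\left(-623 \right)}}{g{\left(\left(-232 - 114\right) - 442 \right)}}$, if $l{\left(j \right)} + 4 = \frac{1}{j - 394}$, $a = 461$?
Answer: $- \frac{25650976}{17735740641} \approx -0.0014463$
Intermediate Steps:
$B{\left(X \right)} = - \frac{-15 + X}{16 X}$ ($B{\left(X \right)} = - \frac{\left(X - 15\right) \frac{1}{X + X}}{8} = - \frac{\left(-15 + X\right) \frac{1}{2 X}}{8} = - \frac{\frac{1}{2} \frac{1}{X} \left(-15 + X\right)}{8} = - \frac{-15 + X}{16 X}$)
$l{\left(j \right)} = -4 + \frac{1}{-394 + j}$ ($l{\left(j \right)} = -4 + \frac{1}{j - 394} = -4 + \frac{1}{-394 + j}$)
$g{\left(t \right)} = 2766 - \frac{3 \left(15 - t\right)}{8 t}$ ($g{\left(t \right)} = - 6 \left(\frac{15 - t}{16 t} - 461\right) = - 6 \left(-461 + \frac{15 - t}{16 t}\right) = 2766 - \frac{3 \left(15 - t\right)}{8 t}$)
$\frac{l{\left(-623 \right)}}{g{\left(\left(-232 - 114\right) - 442 \right)}} = \frac{\frac{1}{-394 - 623} \left(1577 - -2492\right)}{\frac{9}{8} \frac{1}{\left(-232 - 114\right) - 442} \left(-5 + 2459 \left(\left(-232 - 114\right) - 442\right)\right)} = \frac{\frac{1}{-1017} \left(1577 + 2492\right)}{\frac{9}{8} \frac{1}{-346 - 442} \left(-5 + 2459 \left(-346 - 442\right)\right)} = \frac{\left(- \frac{1}{1017}\right) 4069}{\frac{9}{8} \frac{1}{-788} \left(-5 + 2459 \left(-788\right)\right)} = - \frac{4069}{1017 \cdot \frac{9}{8} \left(- \frac{1}{788}\right) \left(-5 - 1937692\right)} = - \frac{4069}{1017 \cdot \frac{9}{8} \left(- \frac{1}{788}\right) \left(-1937697\right)} = - \frac{4069}{1017 \cdot \frac{17439273}{6304}} = \left(- \frac{4069}{1017}\right) \frac{6304}{17439273} = - \frac{25650976}{17735740641}$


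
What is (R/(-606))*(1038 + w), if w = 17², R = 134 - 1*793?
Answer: 874493/606 ≈ 1443.1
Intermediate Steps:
R = -659 (R = 134 - 793 = -659)
w = 289
(R/(-606))*(1038 + w) = (-659/(-606))*(1038 + 289) = -659*(-1/606)*1327 = (659/606)*1327 = 874493/606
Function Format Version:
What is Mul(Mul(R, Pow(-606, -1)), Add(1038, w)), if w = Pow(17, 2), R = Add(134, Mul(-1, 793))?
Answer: Rational(874493, 606) ≈ 1443.1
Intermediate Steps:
R = -659 (R = Add(134, -793) = -659)
w = 289
Mul(Mul(R, Pow(-606, -1)), Add(1038, w)) = Mul(Mul(-659, Pow(-606, -1)), Add(1038, 289)) = Mul(Mul(-659, Rational(-1, 606)), 1327) = Mul(Rational(659, 606), 1327) = Rational(874493, 606)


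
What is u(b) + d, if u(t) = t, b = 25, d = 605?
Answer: 630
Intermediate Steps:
u(b) + d = 25 + 605 = 630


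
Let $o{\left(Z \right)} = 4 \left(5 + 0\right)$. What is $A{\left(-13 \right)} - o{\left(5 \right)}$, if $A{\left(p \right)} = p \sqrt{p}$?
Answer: $-20 - 13 i \sqrt{13} \approx -20.0 - 46.872 i$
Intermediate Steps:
$o{\left(Z \right)} = 20$ ($o{\left(Z \right)} = 4 \cdot 5 = 20$)
$A{\left(p \right)} = p^{\frac{3}{2}}$
$A{\left(-13 \right)} - o{\left(5 \right)} = \left(-13\right)^{\frac{3}{2}} - 20 = - 13 i \sqrt{13} - 20 = -20 - 13 i \sqrt{13}$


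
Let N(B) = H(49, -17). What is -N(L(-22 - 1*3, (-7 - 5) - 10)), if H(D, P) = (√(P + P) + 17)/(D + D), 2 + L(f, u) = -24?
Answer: -17/98 - I*√34/98 ≈ -0.17347 - 0.0595*I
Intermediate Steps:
L(f, u) = -26 (L(f, u) = -2 - 24 = -26)
H(D, P) = (17 + √2*√P)/(2*D) (H(D, P) = (√(2*P) + 17)/((2*D)) = (√2*√P + 17)*(1/(2*D)) = (17 + √2*√P)*(1/(2*D)) = (17 + √2*√P)/(2*D))
N(B) = 17/98 + I*√34/98 (N(B) = (½)*(17 + √2*√(-17))/49 = (½)*(1/49)*(17 + √2*(I*√17)) = (½)*(1/49)*(17 + I*√34) = 17/98 + I*√34/98)
-N(L(-22 - 1*3, (-7 - 5) - 10)) = -(17/98 + I*√34/98) = -17/98 - I*√34/98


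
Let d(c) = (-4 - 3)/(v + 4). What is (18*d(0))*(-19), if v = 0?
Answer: 1197/2 ≈ 598.50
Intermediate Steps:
d(c) = -7/4 (d(c) = (-4 - 3)/(0 + 4) = -7/4)
(18*d(0))*(-19) = (18*(-7/4))*(-19) = -63/2*(-19) = 1197/2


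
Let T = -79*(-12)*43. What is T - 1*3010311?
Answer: -2969547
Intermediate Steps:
T = 40764 (T = 948*43 = 40764)
T - 1*3010311 = 40764 - 1*3010311 = 40764 - 3010311 = -2969547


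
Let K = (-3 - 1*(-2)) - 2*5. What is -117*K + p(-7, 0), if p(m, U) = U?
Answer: 1287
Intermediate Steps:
K = -11 (K = (-3 + 2) - 10 = -1 - 10 = -11)
-117*K + p(-7, 0) = -117*(-11) + 0 = 1287 + 0 = 1287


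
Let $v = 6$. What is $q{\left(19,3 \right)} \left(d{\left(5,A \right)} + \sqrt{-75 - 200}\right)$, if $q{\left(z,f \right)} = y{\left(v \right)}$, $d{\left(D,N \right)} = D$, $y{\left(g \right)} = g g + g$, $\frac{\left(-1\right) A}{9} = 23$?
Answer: $210 + 210 i \sqrt{11} \approx 210.0 + 696.49 i$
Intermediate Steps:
$A = -207$ ($A = \left(-9\right) 23 = -207$)
$y{\left(g \right)} = g + g^{2}$ ($y{\left(g \right)} = g^{2} + g = g + g^{2}$)
$q{\left(z,f \right)} = 42$ ($q{\left(z,f \right)} = 6 \left(1 + 6\right) = 6 \cdot 7 = 42$)
$q{\left(19,3 \right)} \left(d{\left(5,A \right)} + \sqrt{-75 - 200}\right) = 42 \left(5 + \sqrt{-75 - 200}\right) = 42 \left(5 + \sqrt{-275}\right) = 42 \left(5 + 5 i \sqrt{11}\right) = 210 + 210 i \sqrt{11}$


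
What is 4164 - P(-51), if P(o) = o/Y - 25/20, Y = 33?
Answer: 183339/44 ≈ 4166.8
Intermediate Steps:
P(o) = -5/4 + o/33 (P(o) = o/33 - 25/20 = o*(1/33) - 25*1/20 = o/33 - 5/4 = -5/4 + o/33)
4164 - P(-51) = 4164 - (-5/4 + (1/33)*(-51)) = 4164 - (-5/4 - 17/11) = 4164 - 1*(-123/44) = 4164 + 123/44 = 183339/44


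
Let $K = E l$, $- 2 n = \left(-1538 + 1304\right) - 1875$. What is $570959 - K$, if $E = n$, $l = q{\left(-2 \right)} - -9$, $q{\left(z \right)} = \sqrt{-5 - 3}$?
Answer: $\frac{1122937}{2} - 2109 i \sqrt{2} \approx 5.6147 \cdot 10^{5} - 2982.6 i$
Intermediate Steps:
$q{\left(z \right)} = 2 i \sqrt{2}$ ($q{\left(z \right)} = \sqrt{-8} = 2 i \sqrt{2}$)
$l = 9 + 2 i \sqrt{2}$ ($l = 2 i \sqrt{2} - -9 = 2 i \sqrt{2} + 9 = 9 + 2 i \sqrt{2} \approx 9.0 + 2.8284 i$)
$n = \frac{2109}{2}$ ($n = - \frac{\left(-1538 + 1304\right) - 1875}{2} = - \frac{-234 - 1875}{2} = \left(- \frac{1}{2}\right) \left(-2109\right) = \frac{2109}{2} \approx 1054.5$)
$E = \frac{2109}{2} \approx 1054.5$
$K = \frac{18981}{2} + 2109 i \sqrt{2}$ ($K = \frac{2109 \left(9 + 2 i \sqrt{2}\right)}{2} = \frac{18981}{2} + 2109 i \sqrt{2} \approx 9490.5 + 2982.6 i$)
$570959 - K = 570959 - \left(\frac{18981}{2} + 2109 i \sqrt{2}\right) = \frac{1122937}{2} - 2109 i \sqrt{2}$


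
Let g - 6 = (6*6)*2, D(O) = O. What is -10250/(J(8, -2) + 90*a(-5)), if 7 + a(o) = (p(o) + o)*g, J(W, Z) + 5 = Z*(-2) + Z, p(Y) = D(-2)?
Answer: 10250/49773 ≈ 0.20594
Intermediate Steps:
p(Y) = -2
J(W, Z) = -5 - Z (J(W, Z) = -5 + (Z*(-2) + Z) = -5 + (-2*Z + Z) = -5 - Z)
g = 78 (g = 6 + (6*6)*2 = 6 + 36*2 = 6 + 72 = 78)
a(o) = -163 + 78*o (a(o) = -7 + (-2 + o)*78 = -7 + (-156 + 78*o) = -163 + 78*o)
-10250/(J(8, -2) + 90*a(-5)) = -10250/((-5 - 1*(-2)) + 90*(-163 + 78*(-5))) = -10250/((-5 + 2) + 90*(-163 - 390)) = -10250/(-3 + 90*(-553)) = -10250/(-3 - 49770) = -10250/(-49773) = -10250*(-1/49773) = 10250/49773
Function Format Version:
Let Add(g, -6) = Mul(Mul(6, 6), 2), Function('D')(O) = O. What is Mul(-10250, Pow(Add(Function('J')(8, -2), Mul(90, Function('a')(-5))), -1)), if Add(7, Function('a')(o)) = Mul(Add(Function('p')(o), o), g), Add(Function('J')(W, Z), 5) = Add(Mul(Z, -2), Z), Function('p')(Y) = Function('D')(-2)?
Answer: Rational(10250, 49773) ≈ 0.20594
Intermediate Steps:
Function('p')(Y) = -2
Function('J')(W, Z) = Add(-5, Mul(-1, Z)) (Function('J')(W, Z) = Add(-5, Add(Mul(Z, -2), Z)) = Add(-5, Add(Mul(-2, Z), Z)) = Add(-5, Mul(-1, Z)))
g = 78 (g = Add(6, Mul(Mul(6, 6), 2)) = Add(6, Mul(36, 2)) = Add(6, 72) = 78)
Function('a')(o) = Add(-163, Mul(78, o)) (Function('a')(o) = Add(-7, Mul(Add(-2, o), 78)) = Add(-7, Add(-156, Mul(78, o))) = Add(-163, Mul(78, o)))
Mul(-10250, Pow(Add(Function('J')(8, -2), Mul(90, Function('a')(-5))), -1)) = Mul(-10250, Pow(Add(Add(-5, Mul(-1, -2)), Mul(90, Add(-163, Mul(78, -5)))), -1)) = Mul(-10250, Pow(Add(Add(-5, 2), Mul(90, Add(-163, -390))), -1)) = Mul(-10250, Pow(Add(-3, Mul(90, -553)), -1)) = Mul(-10250, Pow(Add(-3, -49770), -1)) = Mul(-10250, Pow(-49773, -1)) = Mul(-10250, Rational(-1, 49773)) = Rational(10250, 49773)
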